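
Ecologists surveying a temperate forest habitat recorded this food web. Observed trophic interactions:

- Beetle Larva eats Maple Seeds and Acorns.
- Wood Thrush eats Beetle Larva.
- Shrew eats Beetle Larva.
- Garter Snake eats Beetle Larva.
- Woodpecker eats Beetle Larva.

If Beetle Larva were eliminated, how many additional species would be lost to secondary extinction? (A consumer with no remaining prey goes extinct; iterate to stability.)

4

Remove Beetle Larva.
Round 1: Wood Thrush (all prey gone), Shrew (all prey gone), Garter Snake (all prey gone), Woodpecker (all prey gone) → extinct.
No further losses. Total secondary extinctions: 4.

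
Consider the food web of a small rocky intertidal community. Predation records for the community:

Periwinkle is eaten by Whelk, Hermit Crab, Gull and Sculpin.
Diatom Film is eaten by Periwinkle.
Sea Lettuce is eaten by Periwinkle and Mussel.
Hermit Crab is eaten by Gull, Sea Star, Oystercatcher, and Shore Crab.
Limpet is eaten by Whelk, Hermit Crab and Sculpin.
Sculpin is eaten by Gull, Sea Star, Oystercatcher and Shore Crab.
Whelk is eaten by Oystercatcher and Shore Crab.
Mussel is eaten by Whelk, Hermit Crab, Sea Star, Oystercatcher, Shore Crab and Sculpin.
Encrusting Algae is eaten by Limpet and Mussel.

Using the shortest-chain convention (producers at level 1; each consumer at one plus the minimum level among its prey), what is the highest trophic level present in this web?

3

Producers (level 1): Diatom Film, Sea Lettuce, Encrusting Algae.
Following each consumer down to its lowest-level prey: Sea Lettuce → Mussel → Oystercatcher (levels 1 through 3).
All prey of Oystercatcher (Mussel 2, Whelk 3, Hermit Crab 3, Sculpin 3) are at level 2 or above, so Oystercatcher is at level 1 + 2 = 3.
Every consumer has at least one prey at level 2 or below, so none exceeds level 3.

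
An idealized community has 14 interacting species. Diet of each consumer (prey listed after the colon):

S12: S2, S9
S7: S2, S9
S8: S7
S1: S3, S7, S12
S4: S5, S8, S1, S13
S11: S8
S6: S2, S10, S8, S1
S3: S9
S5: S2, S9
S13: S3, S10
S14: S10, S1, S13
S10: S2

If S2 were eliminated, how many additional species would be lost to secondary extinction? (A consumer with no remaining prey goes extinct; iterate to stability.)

Remove S2.
Round 1: S10 (all prey gone) → extinct.
No further losses. Total secondary extinctions: 1.

1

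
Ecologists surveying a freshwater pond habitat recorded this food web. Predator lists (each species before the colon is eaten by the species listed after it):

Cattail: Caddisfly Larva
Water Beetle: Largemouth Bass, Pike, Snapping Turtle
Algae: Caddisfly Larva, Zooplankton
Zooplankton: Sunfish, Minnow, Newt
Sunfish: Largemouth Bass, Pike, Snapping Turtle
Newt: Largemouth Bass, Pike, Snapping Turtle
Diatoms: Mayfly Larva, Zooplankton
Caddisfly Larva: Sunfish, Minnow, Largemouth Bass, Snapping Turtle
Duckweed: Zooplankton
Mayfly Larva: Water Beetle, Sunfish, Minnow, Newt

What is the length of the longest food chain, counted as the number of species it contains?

4 species

One longest chain: Cattail → Caddisfly Larva → Sunfish → Largemouth Bass.
It has 4 species and 3 links.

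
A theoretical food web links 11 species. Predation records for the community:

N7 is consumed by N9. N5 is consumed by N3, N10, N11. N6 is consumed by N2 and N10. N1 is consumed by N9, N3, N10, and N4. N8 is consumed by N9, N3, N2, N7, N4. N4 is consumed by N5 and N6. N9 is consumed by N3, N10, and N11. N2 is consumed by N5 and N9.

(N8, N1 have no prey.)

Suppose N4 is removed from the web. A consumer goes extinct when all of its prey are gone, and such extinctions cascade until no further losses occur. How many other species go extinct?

Remove N4.
Round 1: N6 (all prey gone) → extinct.
No further losses. Total secondary extinctions: 1.

1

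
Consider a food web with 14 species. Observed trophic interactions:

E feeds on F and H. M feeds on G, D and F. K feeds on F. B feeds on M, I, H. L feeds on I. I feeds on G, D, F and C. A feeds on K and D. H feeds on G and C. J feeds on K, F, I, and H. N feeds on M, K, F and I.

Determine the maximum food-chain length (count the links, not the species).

One longest chain: D → I → B.
It has 3 species and 2 links.

2 links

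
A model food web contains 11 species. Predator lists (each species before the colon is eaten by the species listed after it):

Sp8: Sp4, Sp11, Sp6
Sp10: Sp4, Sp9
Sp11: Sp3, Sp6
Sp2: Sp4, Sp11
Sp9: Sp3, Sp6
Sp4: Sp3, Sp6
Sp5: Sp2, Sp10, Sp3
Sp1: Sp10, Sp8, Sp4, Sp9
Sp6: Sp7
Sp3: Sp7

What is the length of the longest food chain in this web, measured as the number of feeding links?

One longest chain: Sp5 → Sp2 → Sp4 → Sp3 → Sp7.
It has 5 species and 4 links.

4 links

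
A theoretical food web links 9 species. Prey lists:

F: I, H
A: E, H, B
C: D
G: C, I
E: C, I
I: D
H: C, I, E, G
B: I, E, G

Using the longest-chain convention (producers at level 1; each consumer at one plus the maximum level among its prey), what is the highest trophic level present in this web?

5

Producers (level 1): D.
D → C → E → H → A gives A level 5.
No species has a prey at level 5, so no species reaches level 6.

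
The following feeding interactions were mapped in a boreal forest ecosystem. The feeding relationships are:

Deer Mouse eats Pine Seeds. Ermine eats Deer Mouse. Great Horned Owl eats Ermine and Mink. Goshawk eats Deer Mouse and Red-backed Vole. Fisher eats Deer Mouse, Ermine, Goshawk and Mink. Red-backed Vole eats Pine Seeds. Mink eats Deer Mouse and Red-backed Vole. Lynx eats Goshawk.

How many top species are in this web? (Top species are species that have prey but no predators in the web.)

Top species (has prey, but nothing eats it): Great Horned Owl, Lynx, Fisher.
Count: 3.

3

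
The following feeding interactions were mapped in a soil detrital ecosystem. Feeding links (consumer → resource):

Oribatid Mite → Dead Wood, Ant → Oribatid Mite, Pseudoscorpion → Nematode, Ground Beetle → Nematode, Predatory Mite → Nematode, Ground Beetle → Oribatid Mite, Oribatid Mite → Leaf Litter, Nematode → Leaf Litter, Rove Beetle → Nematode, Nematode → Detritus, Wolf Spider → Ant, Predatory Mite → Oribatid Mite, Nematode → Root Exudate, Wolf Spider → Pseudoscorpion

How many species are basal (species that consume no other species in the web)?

4

Basal species (no prey listed): Dead Wood, Leaf Litter, Root Exudate, Detritus.
Count: 4.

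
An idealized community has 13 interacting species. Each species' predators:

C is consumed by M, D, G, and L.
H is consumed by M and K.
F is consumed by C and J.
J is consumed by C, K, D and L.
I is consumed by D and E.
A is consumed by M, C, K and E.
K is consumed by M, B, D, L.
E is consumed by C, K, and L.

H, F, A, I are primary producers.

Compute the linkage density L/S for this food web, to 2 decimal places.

L/S = 1.92

There are L = 25 links among S = 13 species.
L/S = 25/13 = 1.9231 ≈ 1.92.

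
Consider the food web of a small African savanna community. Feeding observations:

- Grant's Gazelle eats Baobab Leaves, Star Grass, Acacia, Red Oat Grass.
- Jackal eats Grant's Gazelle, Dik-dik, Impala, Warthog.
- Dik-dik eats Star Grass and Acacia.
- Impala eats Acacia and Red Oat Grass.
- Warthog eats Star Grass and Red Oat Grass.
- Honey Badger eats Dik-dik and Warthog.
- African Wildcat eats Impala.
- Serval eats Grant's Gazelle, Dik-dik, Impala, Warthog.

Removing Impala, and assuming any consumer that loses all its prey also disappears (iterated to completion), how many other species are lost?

1

Remove Impala.
Round 1: African Wildcat (all prey gone) → extinct.
No further losses. Total secondary extinctions: 1.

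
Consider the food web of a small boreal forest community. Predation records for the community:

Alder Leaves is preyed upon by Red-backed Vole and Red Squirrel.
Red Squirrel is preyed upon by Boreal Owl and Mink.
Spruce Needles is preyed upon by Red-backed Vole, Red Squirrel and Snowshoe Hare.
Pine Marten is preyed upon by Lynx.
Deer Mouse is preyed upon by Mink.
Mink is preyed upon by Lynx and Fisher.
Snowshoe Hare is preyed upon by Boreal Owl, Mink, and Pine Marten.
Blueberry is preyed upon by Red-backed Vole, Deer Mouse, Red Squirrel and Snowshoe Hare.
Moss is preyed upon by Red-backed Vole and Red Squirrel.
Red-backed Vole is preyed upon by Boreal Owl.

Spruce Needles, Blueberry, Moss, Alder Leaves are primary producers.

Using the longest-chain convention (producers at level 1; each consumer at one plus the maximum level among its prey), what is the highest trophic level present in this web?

4

Producers (level 1): Spruce Needles, Blueberry, Moss, Alder Leaves.
Spruce Needles → Red Squirrel → Mink → Fisher gives Fisher level 4.
No species has a prey at level 4, so no species reaches level 5.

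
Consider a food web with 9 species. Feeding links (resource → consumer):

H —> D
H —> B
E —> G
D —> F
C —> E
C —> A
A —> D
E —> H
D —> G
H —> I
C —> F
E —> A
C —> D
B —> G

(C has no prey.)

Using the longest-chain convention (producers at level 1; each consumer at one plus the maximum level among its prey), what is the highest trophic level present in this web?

Producers (level 1): C.
C → E → A → D → F gives F level 5.
No species has a prey at level 5, so no species reaches level 6.

5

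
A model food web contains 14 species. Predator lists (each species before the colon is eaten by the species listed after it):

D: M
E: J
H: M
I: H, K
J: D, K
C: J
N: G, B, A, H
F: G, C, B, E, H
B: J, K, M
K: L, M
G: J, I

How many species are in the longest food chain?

One longest chain: N → G → I → K → L.
It has 5 species and 4 links.

5 species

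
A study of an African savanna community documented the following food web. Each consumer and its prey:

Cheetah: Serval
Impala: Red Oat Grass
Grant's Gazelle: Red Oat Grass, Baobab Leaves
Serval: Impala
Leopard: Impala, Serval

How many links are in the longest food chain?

3 links

One longest chain: Red Oat Grass → Impala → Serval → Leopard.
It has 4 species and 3 links.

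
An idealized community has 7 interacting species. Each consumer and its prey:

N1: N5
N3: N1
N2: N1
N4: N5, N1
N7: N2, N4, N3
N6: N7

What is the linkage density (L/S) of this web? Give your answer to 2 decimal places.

There are L = 9 links among S = 7 species.
L/S = 9/7 = 1.2857 ≈ 1.29.

L/S = 1.29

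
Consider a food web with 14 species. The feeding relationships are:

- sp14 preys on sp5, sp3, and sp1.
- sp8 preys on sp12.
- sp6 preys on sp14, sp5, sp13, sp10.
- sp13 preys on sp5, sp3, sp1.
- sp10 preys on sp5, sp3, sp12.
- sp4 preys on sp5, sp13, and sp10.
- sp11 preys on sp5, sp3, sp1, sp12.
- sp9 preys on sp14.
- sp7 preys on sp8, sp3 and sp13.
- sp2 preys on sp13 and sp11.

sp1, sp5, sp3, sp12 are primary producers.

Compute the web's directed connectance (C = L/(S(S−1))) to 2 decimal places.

C = 0.15

The web has S = 14 species and L = 27 feeding links.
C = L / (S(S−1)) = 27 / 182 = 0.1484 ≈ 0.15.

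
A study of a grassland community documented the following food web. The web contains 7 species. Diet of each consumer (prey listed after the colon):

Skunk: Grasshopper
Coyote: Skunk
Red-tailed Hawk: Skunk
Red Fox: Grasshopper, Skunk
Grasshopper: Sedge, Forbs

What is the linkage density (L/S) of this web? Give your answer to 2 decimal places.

L/S = 1.00

There are L = 7 links among S = 7 species.
L/S = 7/7 = 1.0000 ≈ 1.00.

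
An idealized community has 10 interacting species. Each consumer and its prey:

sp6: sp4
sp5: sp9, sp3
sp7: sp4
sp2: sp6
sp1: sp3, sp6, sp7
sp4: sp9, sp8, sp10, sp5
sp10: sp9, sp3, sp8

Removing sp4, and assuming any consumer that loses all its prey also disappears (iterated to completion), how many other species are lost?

3

Remove sp4.
Round 1: sp6 (all prey gone), sp7 (all prey gone) → extinct.
Round 2: sp2 (all prey gone) → extinct.
No further losses. Total secondary extinctions: 3.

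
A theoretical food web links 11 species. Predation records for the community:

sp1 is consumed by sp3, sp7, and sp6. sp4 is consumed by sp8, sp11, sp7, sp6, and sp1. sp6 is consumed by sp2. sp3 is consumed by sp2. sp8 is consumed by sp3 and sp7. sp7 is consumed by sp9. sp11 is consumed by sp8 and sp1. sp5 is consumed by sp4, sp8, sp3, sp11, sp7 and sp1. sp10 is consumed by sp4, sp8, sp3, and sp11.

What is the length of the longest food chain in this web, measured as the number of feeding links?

5 links

One longest chain: sp5 → sp4 → sp11 → sp1 → sp6 → sp2.
It has 6 species and 5 links.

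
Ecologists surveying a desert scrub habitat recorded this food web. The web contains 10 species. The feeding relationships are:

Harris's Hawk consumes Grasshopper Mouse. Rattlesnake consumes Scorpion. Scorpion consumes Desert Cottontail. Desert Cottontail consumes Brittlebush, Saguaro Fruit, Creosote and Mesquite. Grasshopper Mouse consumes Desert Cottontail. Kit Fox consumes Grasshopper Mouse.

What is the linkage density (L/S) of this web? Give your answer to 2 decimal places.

L/S = 0.90

There are L = 9 links among S = 10 species.
L/S = 9/10 = 0.9000 ≈ 0.90.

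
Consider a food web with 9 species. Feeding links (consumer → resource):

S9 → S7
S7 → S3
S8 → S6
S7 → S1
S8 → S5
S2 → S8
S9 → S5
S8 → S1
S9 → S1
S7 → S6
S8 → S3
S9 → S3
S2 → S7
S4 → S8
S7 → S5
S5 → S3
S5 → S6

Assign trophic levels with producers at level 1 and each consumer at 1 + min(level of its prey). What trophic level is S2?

S1 is a producer → level 1.
S8 eats S1 → level 2.
S2 eats S8 → level 3.
No prey of S2 is below level 2, so 3 is the minimum.

Trophic level 3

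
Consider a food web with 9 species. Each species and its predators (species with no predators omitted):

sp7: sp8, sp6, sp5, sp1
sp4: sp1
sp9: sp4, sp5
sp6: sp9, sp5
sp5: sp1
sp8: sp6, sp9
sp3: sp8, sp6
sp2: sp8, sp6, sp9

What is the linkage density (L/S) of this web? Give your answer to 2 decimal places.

There are L = 17 links among S = 9 species.
L/S = 17/9 = 1.8889 ≈ 1.89.

L/S = 1.89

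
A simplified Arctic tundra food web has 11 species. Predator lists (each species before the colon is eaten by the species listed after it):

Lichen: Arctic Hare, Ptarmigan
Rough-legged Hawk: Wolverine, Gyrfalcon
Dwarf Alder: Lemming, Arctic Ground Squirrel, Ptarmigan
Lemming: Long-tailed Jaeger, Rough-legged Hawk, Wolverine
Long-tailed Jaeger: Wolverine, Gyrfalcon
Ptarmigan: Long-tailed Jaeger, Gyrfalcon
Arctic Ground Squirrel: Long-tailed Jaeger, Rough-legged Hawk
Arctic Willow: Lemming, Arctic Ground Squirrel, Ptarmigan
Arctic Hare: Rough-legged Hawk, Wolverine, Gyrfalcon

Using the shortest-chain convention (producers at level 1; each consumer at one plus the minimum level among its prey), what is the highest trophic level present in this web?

3

Producers (level 1): Dwarf Alder, Lichen, Arctic Willow.
Following each consumer down to its lowest-level prey: Dwarf Alder → Lemming → Long-tailed Jaeger (levels 1 through 3).
All prey of Long-tailed Jaeger (Lemming 2, Arctic Ground Squirrel 2, Ptarmigan 2) are at level 2 or above, so Long-tailed Jaeger is at level 1 + 2 = 3.
Every consumer has at least one prey at level 2 or below, so none exceeds level 3.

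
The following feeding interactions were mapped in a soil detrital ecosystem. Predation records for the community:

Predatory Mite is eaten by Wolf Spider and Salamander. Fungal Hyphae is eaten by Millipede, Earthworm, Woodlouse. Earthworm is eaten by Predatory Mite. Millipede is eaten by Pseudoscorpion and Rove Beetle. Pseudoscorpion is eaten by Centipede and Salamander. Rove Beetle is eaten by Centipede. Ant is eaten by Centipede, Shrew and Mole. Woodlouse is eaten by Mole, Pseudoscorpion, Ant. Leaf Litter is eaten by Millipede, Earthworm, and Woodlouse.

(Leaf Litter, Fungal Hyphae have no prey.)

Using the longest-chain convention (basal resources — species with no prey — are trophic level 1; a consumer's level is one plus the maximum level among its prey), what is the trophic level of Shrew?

Trophic level 4

Leaf Litter has no prey (basal) → level 1.
Woodlouse eats Leaf Litter (level 1); other prey at levels: Fungal Hyphae 1 → level 2.
Ant eats Woodlouse → level 3.
Shrew eats Ant → level 4.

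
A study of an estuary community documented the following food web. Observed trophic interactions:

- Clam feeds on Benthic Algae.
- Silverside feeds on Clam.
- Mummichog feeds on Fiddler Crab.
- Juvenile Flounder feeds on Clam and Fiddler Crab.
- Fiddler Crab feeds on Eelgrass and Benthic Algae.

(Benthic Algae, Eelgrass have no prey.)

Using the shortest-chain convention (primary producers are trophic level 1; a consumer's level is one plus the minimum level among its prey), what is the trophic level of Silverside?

Trophic level 3

Benthic Algae is a producer → level 1.
Clam eats Benthic Algae → level 2.
Silverside eats Clam → level 3.
No prey of Silverside is below level 2, so 3 is the minimum.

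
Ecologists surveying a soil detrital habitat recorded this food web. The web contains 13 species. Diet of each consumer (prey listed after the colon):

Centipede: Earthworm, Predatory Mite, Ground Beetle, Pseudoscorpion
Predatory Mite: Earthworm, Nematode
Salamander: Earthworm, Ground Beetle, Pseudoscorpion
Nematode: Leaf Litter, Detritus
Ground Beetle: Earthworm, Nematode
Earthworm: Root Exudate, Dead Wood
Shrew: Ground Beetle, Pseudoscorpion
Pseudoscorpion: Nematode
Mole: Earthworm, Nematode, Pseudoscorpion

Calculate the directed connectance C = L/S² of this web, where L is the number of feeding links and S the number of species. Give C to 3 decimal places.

The web has S = 13 species and L = 21 feeding links.
C = L / S² = 21 / 169 = 0.1243 ≈ 0.124.

C = 0.124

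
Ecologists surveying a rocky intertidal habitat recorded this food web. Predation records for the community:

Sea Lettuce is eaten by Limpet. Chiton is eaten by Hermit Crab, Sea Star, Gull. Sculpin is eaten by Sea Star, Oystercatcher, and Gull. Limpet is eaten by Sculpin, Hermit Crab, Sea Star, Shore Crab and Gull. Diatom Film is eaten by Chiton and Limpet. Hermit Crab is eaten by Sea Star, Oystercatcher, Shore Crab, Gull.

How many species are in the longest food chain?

One longest chain: Diatom Film → Chiton → Hermit Crab → Shore Crab.
It has 4 species and 3 links.

4 species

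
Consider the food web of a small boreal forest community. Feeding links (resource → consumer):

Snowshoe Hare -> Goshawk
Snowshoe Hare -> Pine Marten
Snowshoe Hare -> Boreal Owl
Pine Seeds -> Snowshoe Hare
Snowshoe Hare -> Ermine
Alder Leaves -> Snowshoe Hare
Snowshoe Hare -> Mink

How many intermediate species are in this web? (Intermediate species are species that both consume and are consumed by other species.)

1

Intermediate species (has both prey and predators): Snowshoe Hare.
Count: 1.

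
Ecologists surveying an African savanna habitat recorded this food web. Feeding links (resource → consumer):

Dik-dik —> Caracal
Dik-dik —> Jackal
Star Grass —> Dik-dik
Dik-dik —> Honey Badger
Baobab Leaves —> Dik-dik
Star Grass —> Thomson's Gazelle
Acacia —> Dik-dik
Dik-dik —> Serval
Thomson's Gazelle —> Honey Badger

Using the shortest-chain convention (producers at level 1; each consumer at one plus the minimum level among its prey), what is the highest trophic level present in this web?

3

Producers (level 1): Acacia, Baobab Leaves, Star Grass.
Following each consumer down to its lowest-level prey: Acacia → Dik-dik → Jackal (levels 1 through 3).
All prey of Jackal (Dik-dik 2) are at level 2 or above, so Jackal is at level 1 + 2 = 3.
Every consumer has at least one prey at level 2 or below, so none exceeds level 3.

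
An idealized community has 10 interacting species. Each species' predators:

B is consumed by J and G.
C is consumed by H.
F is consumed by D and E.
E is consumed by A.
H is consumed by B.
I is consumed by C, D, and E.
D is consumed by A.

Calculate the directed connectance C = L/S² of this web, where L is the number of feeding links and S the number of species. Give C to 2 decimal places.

The web has S = 10 species and L = 11 feeding links.
C = L / S² = 11 / 100 = 0.1100 ≈ 0.11.

C = 0.11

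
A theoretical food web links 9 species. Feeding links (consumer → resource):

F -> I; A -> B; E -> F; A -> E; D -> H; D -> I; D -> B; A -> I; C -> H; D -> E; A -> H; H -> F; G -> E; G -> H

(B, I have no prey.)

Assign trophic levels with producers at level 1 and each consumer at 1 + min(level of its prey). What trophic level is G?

I is a producer → level 1.
F eats I → level 2.
H eats F → level 3.
G eats H → level 4.
No prey of G is below level 3, so 4 is the minimum.

Trophic level 4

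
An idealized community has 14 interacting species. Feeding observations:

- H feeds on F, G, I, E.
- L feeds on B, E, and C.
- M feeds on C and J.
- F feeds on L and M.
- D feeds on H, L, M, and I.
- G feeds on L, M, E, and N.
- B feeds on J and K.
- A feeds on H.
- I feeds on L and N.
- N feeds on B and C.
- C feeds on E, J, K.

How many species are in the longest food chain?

6 species

One longest chain: E → C → N → I → H → D.
It has 6 species and 5 links.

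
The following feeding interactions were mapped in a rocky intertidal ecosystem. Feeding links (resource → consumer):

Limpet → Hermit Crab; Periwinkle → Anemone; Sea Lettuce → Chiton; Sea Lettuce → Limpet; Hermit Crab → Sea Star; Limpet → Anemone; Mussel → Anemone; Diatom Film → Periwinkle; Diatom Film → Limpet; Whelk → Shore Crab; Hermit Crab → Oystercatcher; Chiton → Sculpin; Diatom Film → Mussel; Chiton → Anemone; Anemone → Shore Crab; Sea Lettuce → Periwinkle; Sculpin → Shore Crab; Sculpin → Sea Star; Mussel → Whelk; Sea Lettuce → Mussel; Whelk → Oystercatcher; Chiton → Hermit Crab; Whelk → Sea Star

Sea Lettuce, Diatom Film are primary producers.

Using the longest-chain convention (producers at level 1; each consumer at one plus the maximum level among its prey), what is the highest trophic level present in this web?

Producers (level 1): Sea Lettuce, Diatom Film.
Sea Lettuce → Limpet → Hermit Crab → Oystercatcher gives Oystercatcher level 4.
No species has a prey at level 4, so no species reaches level 5.

4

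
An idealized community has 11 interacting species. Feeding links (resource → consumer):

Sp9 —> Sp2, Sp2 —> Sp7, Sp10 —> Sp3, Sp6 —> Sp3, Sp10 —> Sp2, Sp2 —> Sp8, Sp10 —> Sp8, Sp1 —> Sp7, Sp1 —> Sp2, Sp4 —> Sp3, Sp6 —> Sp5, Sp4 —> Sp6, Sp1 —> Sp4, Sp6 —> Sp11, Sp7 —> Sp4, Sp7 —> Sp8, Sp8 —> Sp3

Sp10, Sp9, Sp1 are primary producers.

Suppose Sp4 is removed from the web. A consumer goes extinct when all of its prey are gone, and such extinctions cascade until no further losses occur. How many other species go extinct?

Remove Sp4.
Round 1: Sp6 (all prey gone) → extinct.
Round 2: Sp11 (all prey gone), Sp5 (all prey gone) → extinct.
No further losses. Total secondary extinctions: 3.

3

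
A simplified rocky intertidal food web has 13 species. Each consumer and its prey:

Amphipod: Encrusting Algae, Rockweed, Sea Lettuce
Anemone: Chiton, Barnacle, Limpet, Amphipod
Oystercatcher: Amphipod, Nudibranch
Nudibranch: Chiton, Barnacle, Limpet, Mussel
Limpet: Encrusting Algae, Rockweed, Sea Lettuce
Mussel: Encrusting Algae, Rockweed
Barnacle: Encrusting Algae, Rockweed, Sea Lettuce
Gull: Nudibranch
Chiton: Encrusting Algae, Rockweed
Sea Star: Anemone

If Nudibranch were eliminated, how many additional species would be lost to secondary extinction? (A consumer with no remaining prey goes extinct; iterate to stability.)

1

Remove Nudibranch.
Round 1: Gull (all prey gone) → extinct.
No further losses. Total secondary extinctions: 1.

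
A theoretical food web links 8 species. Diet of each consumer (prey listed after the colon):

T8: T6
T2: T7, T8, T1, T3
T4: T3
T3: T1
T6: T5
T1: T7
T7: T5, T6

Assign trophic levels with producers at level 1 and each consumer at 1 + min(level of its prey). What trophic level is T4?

Trophic level 5

T5 is a producer → level 1.
T7 eats T5 → level 2.
T1 eats T7 → level 3.
T3 eats T1 → level 4.
T4 eats T3 → level 5.
No prey of T4 is below level 4, so 5 is the minimum.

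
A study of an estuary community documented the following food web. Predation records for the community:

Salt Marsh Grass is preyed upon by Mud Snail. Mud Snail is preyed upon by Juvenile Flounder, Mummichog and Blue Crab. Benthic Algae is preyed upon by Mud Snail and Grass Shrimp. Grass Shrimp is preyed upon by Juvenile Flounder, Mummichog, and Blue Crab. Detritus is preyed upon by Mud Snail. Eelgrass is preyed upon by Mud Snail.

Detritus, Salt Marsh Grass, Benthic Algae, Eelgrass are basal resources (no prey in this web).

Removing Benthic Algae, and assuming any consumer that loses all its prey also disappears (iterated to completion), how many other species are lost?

Remove Benthic Algae.
Round 1: Grass Shrimp (all prey gone) → extinct.
No further losses. Total secondary extinctions: 1.

1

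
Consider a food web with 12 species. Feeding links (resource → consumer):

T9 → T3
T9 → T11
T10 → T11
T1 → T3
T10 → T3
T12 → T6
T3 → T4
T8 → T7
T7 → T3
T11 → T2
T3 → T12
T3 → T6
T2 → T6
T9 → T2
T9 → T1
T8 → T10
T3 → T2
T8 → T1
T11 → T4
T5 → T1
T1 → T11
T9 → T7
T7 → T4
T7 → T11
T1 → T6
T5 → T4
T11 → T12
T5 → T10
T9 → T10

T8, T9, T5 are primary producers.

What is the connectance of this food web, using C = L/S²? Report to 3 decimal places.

The web has S = 12 species and L = 29 feeding links.
C = L / S² = 29 / 144 = 0.2014 ≈ 0.201.

C = 0.201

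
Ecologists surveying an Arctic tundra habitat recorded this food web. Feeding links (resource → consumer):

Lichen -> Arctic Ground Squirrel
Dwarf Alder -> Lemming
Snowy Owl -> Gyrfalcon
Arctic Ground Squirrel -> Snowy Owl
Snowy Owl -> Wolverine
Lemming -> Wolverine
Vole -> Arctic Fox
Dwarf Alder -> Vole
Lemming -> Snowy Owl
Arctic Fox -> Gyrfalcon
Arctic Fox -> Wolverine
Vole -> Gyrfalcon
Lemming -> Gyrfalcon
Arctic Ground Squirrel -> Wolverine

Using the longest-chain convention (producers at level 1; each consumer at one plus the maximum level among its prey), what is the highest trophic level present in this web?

Producers (level 1): Dwarf Alder, Lichen.
Dwarf Alder → Vole → Arctic Fox → Gyrfalcon gives Gyrfalcon level 4.
No species has a prey at level 4, so no species reaches level 5.

4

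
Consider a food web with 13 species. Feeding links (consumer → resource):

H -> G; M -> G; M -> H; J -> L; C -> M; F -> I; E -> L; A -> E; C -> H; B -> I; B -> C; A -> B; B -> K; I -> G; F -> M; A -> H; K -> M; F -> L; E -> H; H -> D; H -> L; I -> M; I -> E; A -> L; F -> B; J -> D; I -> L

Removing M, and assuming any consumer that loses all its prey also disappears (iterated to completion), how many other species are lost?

Remove M.
Round 1: K (all prey gone) → extinct.
No further losses. Total secondary extinctions: 1.

1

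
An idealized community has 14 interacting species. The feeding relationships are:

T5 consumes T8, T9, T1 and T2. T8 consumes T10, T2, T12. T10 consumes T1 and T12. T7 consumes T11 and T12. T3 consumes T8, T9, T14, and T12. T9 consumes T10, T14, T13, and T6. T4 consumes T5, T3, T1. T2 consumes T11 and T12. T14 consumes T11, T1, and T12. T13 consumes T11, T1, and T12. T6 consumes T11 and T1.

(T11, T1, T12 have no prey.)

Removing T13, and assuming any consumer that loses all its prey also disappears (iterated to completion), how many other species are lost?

0

Remove T13.
Every predator of it retains at least one other prey: T9 still has T10, T6, T14.
No consumer loses all prey, so no secondary extinctions occur.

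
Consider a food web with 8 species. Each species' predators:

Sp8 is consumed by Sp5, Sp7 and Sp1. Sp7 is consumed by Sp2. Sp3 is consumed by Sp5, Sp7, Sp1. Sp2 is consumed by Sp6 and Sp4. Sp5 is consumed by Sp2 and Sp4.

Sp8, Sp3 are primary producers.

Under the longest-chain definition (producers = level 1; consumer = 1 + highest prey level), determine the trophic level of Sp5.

Sp8 is a producer → level 1.
Sp5 eats Sp8 (level 1); other prey at levels: Sp3 1 → level 2.

Trophic level 2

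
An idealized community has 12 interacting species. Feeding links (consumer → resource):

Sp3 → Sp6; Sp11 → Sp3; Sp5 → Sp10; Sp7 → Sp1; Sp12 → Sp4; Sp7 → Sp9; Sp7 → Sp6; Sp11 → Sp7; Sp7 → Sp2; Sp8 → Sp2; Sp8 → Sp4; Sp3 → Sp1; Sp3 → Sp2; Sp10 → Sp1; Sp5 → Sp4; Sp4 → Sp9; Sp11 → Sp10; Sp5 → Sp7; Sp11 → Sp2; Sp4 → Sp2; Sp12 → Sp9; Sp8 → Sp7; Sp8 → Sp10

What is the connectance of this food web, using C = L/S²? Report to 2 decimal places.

The web has S = 12 species and L = 23 feeding links.
C = L / S² = 23 / 144 = 0.1597 ≈ 0.16.

C = 0.16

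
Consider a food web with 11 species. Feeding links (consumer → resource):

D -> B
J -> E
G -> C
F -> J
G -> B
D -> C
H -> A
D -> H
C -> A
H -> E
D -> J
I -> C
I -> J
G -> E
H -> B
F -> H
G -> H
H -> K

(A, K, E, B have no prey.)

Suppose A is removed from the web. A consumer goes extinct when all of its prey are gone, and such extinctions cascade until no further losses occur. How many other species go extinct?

Remove A.
Round 1: C (all prey gone) → extinct.
No further losses. Total secondary extinctions: 1.

1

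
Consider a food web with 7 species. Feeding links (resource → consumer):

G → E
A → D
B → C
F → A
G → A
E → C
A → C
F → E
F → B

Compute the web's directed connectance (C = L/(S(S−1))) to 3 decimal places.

The web has S = 7 species and L = 9 feeding links.
C = L / (S(S−1)) = 9 / 42 = 0.2143 ≈ 0.214.

C = 0.214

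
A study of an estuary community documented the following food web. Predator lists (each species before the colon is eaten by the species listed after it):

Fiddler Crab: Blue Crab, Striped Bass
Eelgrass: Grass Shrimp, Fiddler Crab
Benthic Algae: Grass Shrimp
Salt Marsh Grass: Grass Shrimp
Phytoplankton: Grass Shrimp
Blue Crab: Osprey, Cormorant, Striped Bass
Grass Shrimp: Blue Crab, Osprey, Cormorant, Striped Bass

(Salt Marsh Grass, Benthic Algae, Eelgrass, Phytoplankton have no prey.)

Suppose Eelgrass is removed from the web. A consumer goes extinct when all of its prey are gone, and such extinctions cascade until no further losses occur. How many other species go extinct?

1

Remove Eelgrass.
Round 1: Fiddler Crab (all prey gone) → extinct.
No further losses. Total secondary extinctions: 1.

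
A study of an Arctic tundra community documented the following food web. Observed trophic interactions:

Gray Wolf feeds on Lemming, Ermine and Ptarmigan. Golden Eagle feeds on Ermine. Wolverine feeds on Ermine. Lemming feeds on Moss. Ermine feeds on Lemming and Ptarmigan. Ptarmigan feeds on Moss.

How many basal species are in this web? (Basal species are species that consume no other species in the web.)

1

Basal species (no prey listed): Moss.
Count: 1.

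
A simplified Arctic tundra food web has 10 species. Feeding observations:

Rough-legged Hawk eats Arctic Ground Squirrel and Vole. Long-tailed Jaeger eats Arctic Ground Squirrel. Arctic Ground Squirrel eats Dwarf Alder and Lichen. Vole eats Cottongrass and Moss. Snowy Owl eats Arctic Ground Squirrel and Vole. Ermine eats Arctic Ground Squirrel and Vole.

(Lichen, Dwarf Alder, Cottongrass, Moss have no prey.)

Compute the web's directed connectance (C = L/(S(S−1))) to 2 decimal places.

C = 0.12

The web has S = 10 species and L = 11 feeding links.
C = L / (S(S−1)) = 11 / 90 = 0.1222 ≈ 0.12.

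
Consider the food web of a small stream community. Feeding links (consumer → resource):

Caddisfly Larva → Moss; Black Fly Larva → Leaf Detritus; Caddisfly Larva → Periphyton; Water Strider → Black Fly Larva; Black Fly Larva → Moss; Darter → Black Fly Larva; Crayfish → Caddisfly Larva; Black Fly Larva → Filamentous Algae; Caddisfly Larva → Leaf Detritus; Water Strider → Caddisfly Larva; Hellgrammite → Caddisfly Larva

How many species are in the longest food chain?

One longest chain: Filamentous Algae → Black Fly Larva → Water Strider.
It has 3 species and 2 links.

3 species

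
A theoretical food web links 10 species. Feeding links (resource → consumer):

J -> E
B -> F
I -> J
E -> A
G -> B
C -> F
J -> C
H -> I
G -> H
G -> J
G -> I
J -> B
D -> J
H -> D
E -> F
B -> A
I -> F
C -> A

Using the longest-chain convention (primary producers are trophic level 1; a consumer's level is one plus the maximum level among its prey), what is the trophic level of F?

G is a producer → level 1.
H eats G → level 2.
D eats H → level 3.
J eats D (level 3); other prey at levels: G 1, I 3 → level 4.
C eats J → level 5.
F eats C (level 5); other prey at levels: I 3, B 5, E 5 → level 6.

Trophic level 6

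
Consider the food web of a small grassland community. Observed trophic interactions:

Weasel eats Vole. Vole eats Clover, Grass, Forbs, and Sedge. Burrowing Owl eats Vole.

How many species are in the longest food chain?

3 species

One longest chain: Sedge → Vole → Burrowing Owl.
It has 3 species and 2 links.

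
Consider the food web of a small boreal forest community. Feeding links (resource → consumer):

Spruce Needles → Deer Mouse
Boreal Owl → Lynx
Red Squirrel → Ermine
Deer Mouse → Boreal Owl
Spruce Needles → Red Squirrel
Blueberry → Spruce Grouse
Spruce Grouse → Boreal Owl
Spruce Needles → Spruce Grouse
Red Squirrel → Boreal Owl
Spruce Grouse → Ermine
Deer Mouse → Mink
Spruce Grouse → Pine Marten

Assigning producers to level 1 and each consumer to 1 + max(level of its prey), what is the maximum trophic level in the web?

4

Producers (level 1): Blueberry, Spruce Needles.
Spruce Needles → Red Squirrel → Boreal Owl → Lynx gives Lynx level 4.
No species has a prey at level 4, so no species reaches level 5.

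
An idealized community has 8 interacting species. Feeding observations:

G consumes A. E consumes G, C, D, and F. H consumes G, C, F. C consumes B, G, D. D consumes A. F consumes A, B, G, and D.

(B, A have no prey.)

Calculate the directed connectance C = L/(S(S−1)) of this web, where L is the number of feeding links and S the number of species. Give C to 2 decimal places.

The web has S = 8 species and L = 16 feeding links.
C = L / (S(S−1)) = 16 / 56 = 0.2857 ≈ 0.29.

C = 0.29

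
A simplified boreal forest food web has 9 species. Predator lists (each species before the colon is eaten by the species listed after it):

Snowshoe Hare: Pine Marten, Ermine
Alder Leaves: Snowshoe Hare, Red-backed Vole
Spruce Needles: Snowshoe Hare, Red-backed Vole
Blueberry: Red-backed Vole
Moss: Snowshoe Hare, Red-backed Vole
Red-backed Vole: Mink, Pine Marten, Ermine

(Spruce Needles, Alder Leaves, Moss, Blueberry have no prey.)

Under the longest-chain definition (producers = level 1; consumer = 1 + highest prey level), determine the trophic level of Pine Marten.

Trophic level 3

Spruce Needles is a producer → level 1.
Snowshoe Hare eats Spruce Needles (level 1); other prey at levels: Alder Leaves 1, Moss 1 → level 2.
Pine Marten eats Snowshoe Hare (level 2); other prey at levels: Red-backed Vole 2 → level 3.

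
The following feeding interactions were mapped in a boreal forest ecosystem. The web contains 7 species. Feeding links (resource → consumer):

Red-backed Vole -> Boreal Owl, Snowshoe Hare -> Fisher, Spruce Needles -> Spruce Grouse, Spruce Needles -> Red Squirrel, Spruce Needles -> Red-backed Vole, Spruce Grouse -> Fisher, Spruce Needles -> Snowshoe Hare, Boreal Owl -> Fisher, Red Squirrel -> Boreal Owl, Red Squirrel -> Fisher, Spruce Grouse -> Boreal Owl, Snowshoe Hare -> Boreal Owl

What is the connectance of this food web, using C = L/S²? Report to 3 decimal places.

C = 0.245

The web has S = 7 species and L = 12 feeding links.
C = L / S² = 12 / 49 = 0.2449 ≈ 0.245.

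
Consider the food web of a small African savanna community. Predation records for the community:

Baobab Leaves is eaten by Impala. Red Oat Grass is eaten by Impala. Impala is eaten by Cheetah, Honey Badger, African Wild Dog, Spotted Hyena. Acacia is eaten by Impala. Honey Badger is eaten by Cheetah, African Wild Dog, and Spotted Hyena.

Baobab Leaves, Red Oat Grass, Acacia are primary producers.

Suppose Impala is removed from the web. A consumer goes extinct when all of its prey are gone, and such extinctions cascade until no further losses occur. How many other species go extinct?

Remove Impala.
Round 1: Honey Badger (all prey gone) → extinct.
Round 2: African Wild Dog (all prey gone), Spotted Hyena (all prey gone), Cheetah (all prey gone) → extinct.
No further losses. Total secondary extinctions: 4.

4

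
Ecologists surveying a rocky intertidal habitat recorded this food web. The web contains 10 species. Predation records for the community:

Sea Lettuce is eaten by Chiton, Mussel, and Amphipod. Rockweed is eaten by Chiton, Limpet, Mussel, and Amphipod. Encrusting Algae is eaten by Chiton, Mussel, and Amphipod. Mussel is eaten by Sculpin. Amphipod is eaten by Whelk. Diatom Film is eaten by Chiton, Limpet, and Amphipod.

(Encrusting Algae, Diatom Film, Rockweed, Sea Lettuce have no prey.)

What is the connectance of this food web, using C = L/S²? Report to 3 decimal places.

C = 0.150

The web has S = 10 species and L = 15 feeding links.
C = L / S² = 15 / 100 = 0.1500 ≈ 0.150.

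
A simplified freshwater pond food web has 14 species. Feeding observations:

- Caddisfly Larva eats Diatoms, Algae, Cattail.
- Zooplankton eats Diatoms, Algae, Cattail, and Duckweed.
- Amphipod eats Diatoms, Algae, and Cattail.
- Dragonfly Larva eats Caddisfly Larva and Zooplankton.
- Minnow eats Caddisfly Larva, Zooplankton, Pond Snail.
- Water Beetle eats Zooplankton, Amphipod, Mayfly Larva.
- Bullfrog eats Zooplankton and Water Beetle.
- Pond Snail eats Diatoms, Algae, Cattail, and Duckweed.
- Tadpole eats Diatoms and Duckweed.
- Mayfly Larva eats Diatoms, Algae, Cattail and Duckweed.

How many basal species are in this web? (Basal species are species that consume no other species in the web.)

Basal species (no prey listed): Algae, Cattail, Diatoms, Duckweed.
Count: 4.

4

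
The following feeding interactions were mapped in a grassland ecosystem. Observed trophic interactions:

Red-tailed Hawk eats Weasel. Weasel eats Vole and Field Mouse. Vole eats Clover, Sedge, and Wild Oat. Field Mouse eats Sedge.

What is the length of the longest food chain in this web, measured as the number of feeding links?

One longest chain: Sedge → Field Mouse → Weasel → Red-tailed Hawk.
It has 4 species and 3 links.

3 links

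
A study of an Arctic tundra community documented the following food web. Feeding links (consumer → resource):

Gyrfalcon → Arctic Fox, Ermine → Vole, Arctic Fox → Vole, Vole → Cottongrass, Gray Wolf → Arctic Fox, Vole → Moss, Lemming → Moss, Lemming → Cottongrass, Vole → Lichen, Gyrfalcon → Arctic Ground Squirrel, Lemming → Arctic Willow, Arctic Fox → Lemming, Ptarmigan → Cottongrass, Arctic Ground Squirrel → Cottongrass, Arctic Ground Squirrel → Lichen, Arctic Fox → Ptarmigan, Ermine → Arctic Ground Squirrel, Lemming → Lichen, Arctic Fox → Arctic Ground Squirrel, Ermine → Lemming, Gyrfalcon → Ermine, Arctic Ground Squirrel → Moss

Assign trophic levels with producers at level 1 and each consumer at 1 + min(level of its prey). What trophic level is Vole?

Trophic level 2

Lichen is a producer → level 1.
Vole eats Lichen → level 2.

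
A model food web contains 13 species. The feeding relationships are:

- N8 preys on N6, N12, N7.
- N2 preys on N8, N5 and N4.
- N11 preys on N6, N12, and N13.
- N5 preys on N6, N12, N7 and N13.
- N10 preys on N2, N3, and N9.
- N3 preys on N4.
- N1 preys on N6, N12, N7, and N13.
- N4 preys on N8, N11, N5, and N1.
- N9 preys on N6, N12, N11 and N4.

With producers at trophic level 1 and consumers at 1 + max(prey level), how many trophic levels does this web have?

5

Producers (level 1): N7, N13, N6, N12.
N13 → N11 → N4 → N9 → N10 gives N10 level 5.
No species has a prey at level 5, so no species reaches level 6.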